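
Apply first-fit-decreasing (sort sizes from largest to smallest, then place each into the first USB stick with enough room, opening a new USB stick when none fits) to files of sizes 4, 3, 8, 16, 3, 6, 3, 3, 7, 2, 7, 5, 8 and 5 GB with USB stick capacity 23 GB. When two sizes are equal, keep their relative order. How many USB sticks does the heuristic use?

Sorted descending: 16, 8, 8, 7, 7, 6, 5, 5, 4, 3, 3, 3, 3, 2.
  16 → USB stick 1 (new)  [load 16/23]
  8 → USB stick 2 (new)  [load 8/23]
  8 → USB stick 2  [load 16/23]
  7 → USB stick 1  [load 23/23]
  7 → USB stick 2  [load 23/23]
  6 → USB stick 3 (new)  [load 6/23]
  5 → USB stick 3  [load 11/23]
  5 → USB stick 3  [load 16/23]
  4 → USB stick 3  [load 20/23]
  3 → USB stick 3  [load 23/23]
  3 → USB stick 4 (new)  [load 3/23]
  3 → USB stick 4  [load 6/23]
  3 → USB stick 4  [load 9/23]
  2 → USB stick 4  [load 11/23]
4 USB sticks opened.

4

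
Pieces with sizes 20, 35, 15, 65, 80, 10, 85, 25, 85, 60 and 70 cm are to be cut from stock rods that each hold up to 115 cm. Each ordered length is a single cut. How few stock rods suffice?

6

Total = 85 + 85 + 80 + 70 + 65 + 60 + 35 + 25 + 20 + 15 + 10 = 550 cm.
Lower bound: ⌈550/115⌉ = 5 stock rods.
Also, 6 pieces each exceed 115/2 cm, and no two of those can share a stock rod, so at least 6 stock rods are needed.
A packing using 6 stock rods:
  stock rod 1: 85 + 25 = 110
  stock rod 2: 85 + 20 + 10 = 115
  stock rod 3: 80 + 35 = 115
  stock rod 4: 70 + 15 = 85
  stock rod 5: 65 = 65
  stock rod 6: 60 = 60
This matches the lower bound, so 6 is optimal.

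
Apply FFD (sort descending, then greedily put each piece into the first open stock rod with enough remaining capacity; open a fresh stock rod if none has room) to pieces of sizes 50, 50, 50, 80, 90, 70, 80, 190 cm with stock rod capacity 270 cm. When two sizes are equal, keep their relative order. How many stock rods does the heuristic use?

3

Sorted descending: 190, 90, 80, 80, 70, 50, 50, 50.
  190 → stock rod 1 (new)  [load 190/270]
  90 → stock rod 2 (new)  [load 90/270]
  80 → stock rod 1  [load 270/270]
  80 → stock rod 2  [load 170/270]
  70 → stock rod 2  [load 240/270]
  50 → stock rod 3 (new)  [load 50/270]
  50 → stock rod 3  [load 100/270]
  50 → stock rod 3  [load 150/270]
3 stock rods opened.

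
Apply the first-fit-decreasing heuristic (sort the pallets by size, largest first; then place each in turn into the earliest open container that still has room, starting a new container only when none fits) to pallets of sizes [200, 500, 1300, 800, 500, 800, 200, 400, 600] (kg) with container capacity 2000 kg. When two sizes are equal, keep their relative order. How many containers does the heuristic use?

Sorted descending: 1300, 800, 800, 600, 500, 500, 400, 200, 200.
  1300 → container 1 (new)  [load 1300/2000]
  800 → container 2 (new)  [load 800/2000]
  800 → container 2  [load 1600/2000]
  600 → container 1  [load 1900/2000]
  500 → container 3 (new)  [load 500/2000]
  500 → container 3  [load 1000/2000]
  400 → container 2  [load 2000/2000]
  200 → container 3  [load 1200/2000]
  200 → container 3  [load 1400/2000]
3 containers opened.

3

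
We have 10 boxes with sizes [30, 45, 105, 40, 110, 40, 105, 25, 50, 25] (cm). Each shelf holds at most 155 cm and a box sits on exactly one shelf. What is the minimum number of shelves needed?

4

Total = 110 + 105 + 105 + 50 + 45 + 40 + 40 + 30 + 25 + 25 = 575 cm.
Lower bound: ⌈575/155⌉ = 4 shelves.
A packing using 4 shelves:
  shelf 1: 110 + 45 = 155
  shelf 2: 105 + 50 = 155
  shelf 3: 105 + 40 = 145
  shelf 4: 40 + 30 + 25 + 25 = 120
This matches the lower bound, so 4 is optimal.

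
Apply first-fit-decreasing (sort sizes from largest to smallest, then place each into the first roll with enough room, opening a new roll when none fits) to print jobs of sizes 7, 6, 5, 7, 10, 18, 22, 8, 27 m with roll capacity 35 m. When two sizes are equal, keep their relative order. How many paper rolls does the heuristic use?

4

Sorted descending: 27, 22, 18, 10, 8, 7, 7, 6, 5.
  27 → roll 1 (new)  [load 27/35]
  22 → roll 2 (new)  [load 22/35]
  18 → roll 3 (new)  [load 18/35]
  10 → roll 2  [load 32/35]
  8 → roll 1  [load 35/35]
  7 → roll 3  [load 25/35]
  7 → roll 3  [load 32/35]
  6 → roll 4 (new)  [load 6/35]
  5 → roll 4  [load 11/35]
4 paper rolls opened.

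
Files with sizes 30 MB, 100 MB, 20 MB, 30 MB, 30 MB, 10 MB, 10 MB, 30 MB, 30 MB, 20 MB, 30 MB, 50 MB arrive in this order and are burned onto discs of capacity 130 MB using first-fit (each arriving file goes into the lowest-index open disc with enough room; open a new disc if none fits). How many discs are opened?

3

  30 → disc 1 (new)  [load 30/130]
  100 → disc 1  [load 130/130]
  20 → disc 2 (new)  [load 20/130]
  30 → disc 2  [load 50/130]
  30 → disc 2  [load 80/130]
  10 → disc 2  [load 90/130]
  10 → disc 2  [load 100/130]
  30 → disc 2  [load 130/130]
  30 → disc 3 (new)  [load 30/130]
  20 → disc 3  [load 50/130]
  30 → disc 3  [load 80/130]
  50 → disc 3  [load 130/130]
3 discs opened.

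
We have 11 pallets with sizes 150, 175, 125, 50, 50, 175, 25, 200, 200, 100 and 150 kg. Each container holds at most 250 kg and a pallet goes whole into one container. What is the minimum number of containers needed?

Total = 200 + 200 + 175 + 175 + 150 + 150 + 125 + 100 + 50 + 50 + 25 = 1400 kg.
Lower bound: ⌈1400/250⌉ = 6 containers.
A packing using 7 containers:
  container 1: 200 + 50 = 250
  container 2: 200 + 50 = 250
  container 3: 175 + 25 = 200
  container 4: 175 = 175
  container 5: 150 + 100 = 250
  container 6: 150 = 150
  container 7: 125 = 125
No arrangement into 6 containers stays within capacity, so 7 is optimal.

7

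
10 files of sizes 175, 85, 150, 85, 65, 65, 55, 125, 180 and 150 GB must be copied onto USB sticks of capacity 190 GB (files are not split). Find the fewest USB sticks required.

7

Total = 180 + 175 + 150 + 150 + 125 + 85 + 85 + 65 + 65 + 55 = 1135 GB.
Lower bound: ⌈1135/190⌉ = 6 USB sticks.
A packing using 7 USB sticks:
  USB stick 1: 180 = 180
  USB stick 2: 175 = 175
  USB stick 3: 150 = 150
  USB stick 4: 150 = 150
  USB stick 5: 125 + 65 = 190
  USB stick 6: 85 + 85 = 170
  USB stick 7: 65 + 55 = 120
No arrangement into 6 USB sticks stays within capacity, so 7 is optimal.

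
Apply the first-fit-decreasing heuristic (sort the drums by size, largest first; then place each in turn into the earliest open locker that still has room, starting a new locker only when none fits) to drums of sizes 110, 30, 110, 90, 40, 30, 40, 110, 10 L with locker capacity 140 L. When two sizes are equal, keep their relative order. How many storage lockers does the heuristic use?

Sorted descending: 110, 110, 110, 90, 40, 40, 30, 30, 10.
  110 → locker 1 (new)  [load 110/140]
  110 → locker 2 (new)  [load 110/140]
  110 → locker 3 (new)  [load 110/140]
  90 → locker 4 (new)  [load 90/140]
  40 → locker 4  [load 130/140]
  40 → locker 5 (new)  [load 40/140]
  30 → locker 1  [load 140/140]
  30 → locker 2  [load 140/140]
  10 → locker 3  [load 120/140]
5 storage lockers opened.

5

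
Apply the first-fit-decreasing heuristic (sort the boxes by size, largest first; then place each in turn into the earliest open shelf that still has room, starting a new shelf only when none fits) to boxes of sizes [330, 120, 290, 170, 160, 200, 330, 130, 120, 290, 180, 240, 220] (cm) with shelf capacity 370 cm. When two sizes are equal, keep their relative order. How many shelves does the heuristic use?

9

Sorted descending: 330, 330, 290, 290, 240, 220, 200, 180, 170, 160, 130, 120, 120.
  330 → shelf 1 (new)  [load 330/370]
  330 → shelf 2 (new)  [load 330/370]
  290 → shelf 3 (new)  [load 290/370]
  290 → shelf 4 (new)  [load 290/370]
  240 → shelf 5 (new)  [load 240/370]
  220 → shelf 6 (new)  [load 220/370]
  200 → shelf 7 (new)  [load 200/370]
  180 → shelf 8 (new)  [load 180/370]
  170 → shelf 7  [load 370/370]
  160 → shelf 8  [load 340/370]
  130 → shelf 5  [load 370/370]
  120 → shelf 6  [load 340/370]
  120 → shelf 9 (new)  [load 120/370]
9 shelves opened.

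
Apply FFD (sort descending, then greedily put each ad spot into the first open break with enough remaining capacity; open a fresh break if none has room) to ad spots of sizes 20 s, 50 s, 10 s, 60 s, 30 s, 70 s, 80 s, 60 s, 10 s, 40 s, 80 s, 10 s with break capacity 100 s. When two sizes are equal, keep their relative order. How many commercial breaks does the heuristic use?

Sorted descending: 80, 80, 70, 60, 60, 50, 40, 30, 20, 10, 10, 10.
  80 → break 1 (new)  [load 80/100]
  80 → break 2 (new)  [load 80/100]
  70 → break 3 (new)  [load 70/100]
  60 → break 4 (new)  [load 60/100]
  60 → break 5 (new)  [load 60/100]
  50 → break 6 (new)  [load 50/100]
  40 → break 4  [load 100/100]
  30 → break 3  [load 100/100]
  20 → break 1  [load 100/100]
  10 → break 2  [load 90/100]
  10 → break 2  [load 100/100]
  10 → break 5  [load 70/100]
6 commercial breaks opened.

6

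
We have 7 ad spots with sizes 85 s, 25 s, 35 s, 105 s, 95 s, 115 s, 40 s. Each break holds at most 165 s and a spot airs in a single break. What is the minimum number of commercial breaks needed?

4

Total = 115 + 105 + 95 + 85 + 40 + 35 + 25 = 500 s.
Lower bound: ⌈500/165⌉ = 4 commercial breaks.
A packing using 4 commercial breaks:
  break 1: 115 + 40 = 155
  break 2: 105 + 35 + 25 = 165
  break 3: 95 = 95
  break 4: 85 = 85
This matches the lower bound, so 4 is optimal.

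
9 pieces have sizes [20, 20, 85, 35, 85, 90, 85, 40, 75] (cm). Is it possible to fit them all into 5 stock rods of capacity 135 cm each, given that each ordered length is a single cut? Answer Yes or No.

Yes

A valid assignment using 5 stock rods:
  stock rod 1: 90 + 40 = 130
  stock rod 2: 85 + 35 = 120
  stock rod 3: 85 + 20 + 20 = 125
  stock rod 4: 85 = 85
  stock rod 5: 75 = 75
Every load is within 135 cm, so 5 stock rods suffice.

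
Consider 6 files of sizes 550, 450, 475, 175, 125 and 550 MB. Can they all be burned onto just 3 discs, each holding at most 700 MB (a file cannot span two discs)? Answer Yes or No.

No

Total = 2325 MB; ⌈2325/700⌉ = 4.
At least 4 discs are required, but only 3 are allowed.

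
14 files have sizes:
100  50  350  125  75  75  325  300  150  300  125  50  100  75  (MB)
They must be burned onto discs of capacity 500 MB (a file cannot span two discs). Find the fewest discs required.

Total = 350 + 325 + 300 + 300 + 150 + 125 + 125 + 100 + 100 + 75 + 75 + 75 + 50 + 50 = 2200 MB.
Lower bound: ⌈2200/500⌉ = 5 discs.
A packing using 5 discs:
  disc 1: 350 + 150 = 500
  disc 2: 325 + 125 + 50 = 500
  disc 3: 300 + 125 + 75 = 500
  disc 4: 300 + 100 + 100 = 500
  disc 5: 75 + 75 + 50 = 200
This matches the lower bound, so 5 is optimal.

5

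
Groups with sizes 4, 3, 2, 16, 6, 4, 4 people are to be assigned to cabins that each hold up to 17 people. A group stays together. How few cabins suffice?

Total = 16 + 6 + 4 + 4 + 4 + 3 + 2 = 39 people.
Lower bound: ⌈39/17⌉ = 3 cabins.
A packing using 3 cabins:
  cabin 1: 16 = 16
  cabin 2: 6 + 4 + 4 + 3 = 17
  cabin 3: 4 + 2 = 6
This matches the lower bound, so 3 is optimal.

3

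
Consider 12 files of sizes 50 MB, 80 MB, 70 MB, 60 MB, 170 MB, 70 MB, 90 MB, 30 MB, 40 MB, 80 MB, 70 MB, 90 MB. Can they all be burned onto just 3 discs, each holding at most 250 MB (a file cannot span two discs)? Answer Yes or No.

Total = 900 MB; ⌈900/250⌉ = 4.
At least 4 discs are required, but only 3 are allowed.

No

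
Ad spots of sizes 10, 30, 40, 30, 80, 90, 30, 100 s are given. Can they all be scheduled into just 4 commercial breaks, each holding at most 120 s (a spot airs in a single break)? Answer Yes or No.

A valid assignment using 4 commercial breaks:
  break 1: 100 + 10 = 110
  break 2: 90 + 30 = 120
  break 3: 80 + 40 = 120
  break 4: 30 + 30 = 60
Every load is within 120 s, so 4 commercial breaks suffice.

Yes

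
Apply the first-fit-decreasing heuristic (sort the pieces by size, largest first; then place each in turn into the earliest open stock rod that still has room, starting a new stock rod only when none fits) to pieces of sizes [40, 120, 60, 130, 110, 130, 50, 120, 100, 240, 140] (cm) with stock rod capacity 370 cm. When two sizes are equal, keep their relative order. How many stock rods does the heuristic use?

Sorted descending: 240, 140, 130, 130, 120, 120, 110, 100, 60, 50, 40.
  240 → stock rod 1 (new)  [load 240/370]
  140 → stock rod 2 (new)  [load 140/370]
  130 → stock rod 1  [load 370/370]
  130 → stock rod 2  [load 270/370]
  120 → stock rod 3 (new)  [load 120/370]
  120 → stock rod 3  [load 240/370]
  110 → stock rod 3  [load 350/370]
  100 → stock rod 2  [load 370/370]
  60 → stock rod 4 (new)  [load 60/370]
  50 → stock rod 4  [load 110/370]
  40 → stock rod 4  [load 150/370]
4 stock rods opened.

4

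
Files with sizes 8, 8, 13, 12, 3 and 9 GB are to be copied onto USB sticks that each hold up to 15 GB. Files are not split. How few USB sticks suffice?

5

Total = 13 + 12 + 9 + 8 + 8 + 3 = 53 GB.
Lower bound: ⌈53/15⌉ = 4 USB sticks.
Also, 5 files each exceed 15/2 GB, and no two of those can share a USB stick, so at least 5 USB sticks are needed.
A packing using 5 USB sticks:
  USB stick 1: 13 = 13
  USB stick 2: 12 + 3 = 15
  USB stick 3: 9 = 9
  USB stick 4: 8 = 8
  USB stick 5: 8 = 8
This matches the lower bound, so 5 is optimal.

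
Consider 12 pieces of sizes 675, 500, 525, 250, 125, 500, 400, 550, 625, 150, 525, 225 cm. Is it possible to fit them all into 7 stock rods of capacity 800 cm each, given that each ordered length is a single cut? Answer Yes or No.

Total = 5050 cm; ⌈5050/800⌉ = 7.
The bound of 7 does not rule out 7, but exhaustive search shows no assignment into 7 stock rods of capacity 800 cm exists — the minimum is 8.

No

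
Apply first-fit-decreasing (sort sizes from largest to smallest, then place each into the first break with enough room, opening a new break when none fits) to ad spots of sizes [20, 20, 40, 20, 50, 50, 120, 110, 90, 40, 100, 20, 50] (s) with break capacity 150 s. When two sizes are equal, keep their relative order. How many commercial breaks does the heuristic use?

5

Sorted descending: 120, 110, 100, 90, 50, 50, 50, 40, 40, 20, 20, 20, 20.
  120 → break 1 (new)  [load 120/150]
  110 → break 2 (new)  [load 110/150]
  100 → break 3 (new)  [load 100/150]
  90 → break 4 (new)  [load 90/150]
  50 → break 3  [load 150/150]
  50 → break 4  [load 140/150]
  50 → break 5 (new)  [load 50/150]
  40 → break 2  [load 150/150]
  40 → break 5  [load 90/150]
  20 → break 1  [load 140/150]
  20 → break 5  [load 110/150]
  20 → break 5  [load 130/150]
  20 → break 5  [load 150/150]
5 commercial breaks opened.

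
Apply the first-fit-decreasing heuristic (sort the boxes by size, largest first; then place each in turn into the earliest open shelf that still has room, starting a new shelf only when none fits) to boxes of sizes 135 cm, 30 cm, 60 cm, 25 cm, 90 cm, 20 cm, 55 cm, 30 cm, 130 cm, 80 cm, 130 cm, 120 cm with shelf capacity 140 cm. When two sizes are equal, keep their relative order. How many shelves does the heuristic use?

7

Sorted descending: 135, 130, 130, 120, 90, 80, 60, 55, 30, 30, 25, 20.
  135 → shelf 1 (new)  [load 135/140]
  130 → shelf 2 (new)  [load 130/140]
  130 → shelf 3 (new)  [load 130/140]
  120 → shelf 4 (new)  [load 120/140]
  90 → shelf 5 (new)  [load 90/140]
  80 → shelf 6 (new)  [load 80/140]
  60 → shelf 6  [load 140/140]
  55 → shelf 7 (new)  [load 55/140]
  30 → shelf 5  [load 120/140]
  30 → shelf 7  [load 85/140]
  25 → shelf 7  [load 110/140]
  20 → shelf 4  [load 140/140]
7 shelves opened.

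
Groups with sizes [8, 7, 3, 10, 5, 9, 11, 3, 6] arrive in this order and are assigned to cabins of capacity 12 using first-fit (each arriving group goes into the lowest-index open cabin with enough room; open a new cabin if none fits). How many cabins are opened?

  8 → cabin 1 (new)  [load 8/12]
  7 → cabin 2 (new)  [load 7/12]
  3 → cabin 1  [load 11/12]
  10 → cabin 3 (new)  [load 10/12]
  5 → cabin 2  [load 12/12]
  9 → cabin 4 (new)  [load 9/12]
  11 → cabin 5 (new)  [load 11/12]
  3 → cabin 4  [load 12/12]
  6 → cabin 6 (new)  [load 6/12]
6 cabins opened.

6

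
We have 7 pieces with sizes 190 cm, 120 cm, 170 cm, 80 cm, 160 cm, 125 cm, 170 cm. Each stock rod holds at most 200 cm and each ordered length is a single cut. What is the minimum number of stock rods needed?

6

Total = 190 + 170 + 170 + 160 + 125 + 120 + 80 = 1015 cm.
Lower bound: ⌈1015/200⌉ = 6 stock rods.
A packing using 6 stock rods:
  stock rod 1: 190 = 190
  stock rod 2: 170 = 170
  stock rod 3: 170 = 170
  stock rod 4: 160 = 160
  stock rod 5: 125 = 125
  stock rod 6: 120 + 80 = 200
This matches the lower bound, so 6 is optimal.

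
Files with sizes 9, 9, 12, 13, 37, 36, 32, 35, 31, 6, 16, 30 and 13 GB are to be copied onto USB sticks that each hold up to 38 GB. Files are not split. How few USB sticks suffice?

Total = 37 + 36 + 35 + 32 + 31 + 30 + 16 + 13 + 13 + 12 + 9 + 9 + 6 = 279 GB.
Lower bound: ⌈279/38⌉ = 8 USB sticks.
A packing using 8 USB sticks:
  USB stick 1: 37 = 37
  USB stick 2: 36 = 36
  USB stick 3: 35 = 35
  USB stick 4: 32 + 6 = 38
  USB stick 5: 31 = 31
  USB stick 6: 30 = 30
  USB stick 7: 16 + 13 + 9 = 38
  USB stick 8: 13 + 12 + 9 = 34
This matches the lower bound, so 8 is optimal.

8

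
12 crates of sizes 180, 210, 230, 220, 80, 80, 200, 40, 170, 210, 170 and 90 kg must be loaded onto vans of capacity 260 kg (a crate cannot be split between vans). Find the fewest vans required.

Total = 230 + 220 + 210 + 210 + 200 + 180 + 170 + 170 + 90 + 80 + 80 + 40 = 1880 kg.
Lower bound: ⌈1880/260⌉ = 8 vans.
A packing using 8 vans:
  van 1: 230 = 230
  van 2: 220 + 40 = 260
  van 3: 210 = 210
  van 4: 210 = 210
  van 5: 200 = 200
  van 6: 180 + 80 = 260
  van 7: 170 + 90 = 260
  van 8: 170 + 80 = 250
This matches the lower bound, so 8 is optimal.

8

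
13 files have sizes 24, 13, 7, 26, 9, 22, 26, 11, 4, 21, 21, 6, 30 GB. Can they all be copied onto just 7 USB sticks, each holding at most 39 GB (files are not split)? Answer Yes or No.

Yes

A valid assignment using 7 USB sticks:
  USB stick 1: 30 + 9 = 39
  USB stick 2: 26 + 13 = 39
  USB stick 3: 26 + 11 = 37
  USB stick 4: 24 + 7 + 6 = 37
  USB stick 5: 22 + 4 = 26
  USB stick 6: 21 = 21
  USB stick 7: 21 = 21
Every load is within 39 GB, so 7 USB sticks suffice.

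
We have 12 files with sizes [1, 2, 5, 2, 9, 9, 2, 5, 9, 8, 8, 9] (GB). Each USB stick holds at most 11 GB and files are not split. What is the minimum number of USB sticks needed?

Total = 9 + 9 + 9 + 9 + 8 + 8 + 5 + 5 + 2 + 2 + 2 + 1 = 69 GB.
Lower bound: ⌈69/11⌉ = 7 USB sticks.
A packing using 7 USB sticks:
  USB stick 1: 9 + 2 = 11
  USB stick 2: 9 + 2 = 11
  USB stick 3: 9 + 2 = 11
  USB stick 4: 9 + 1 = 10
  USB stick 5: 8 = 8
  USB stick 6: 8 = 8
  USB stick 7: 5 + 5 = 10
This matches the lower bound, so 7 is optimal.

7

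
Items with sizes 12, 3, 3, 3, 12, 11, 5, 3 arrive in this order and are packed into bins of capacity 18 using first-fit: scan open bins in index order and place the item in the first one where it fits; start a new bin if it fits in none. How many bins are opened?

3

  12 → bin 1 (new)  [load 12/18]
  3 → bin 1  [load 15/18]
  3 → bin 1  [load 18/18]
  3 → bin 2 (new)  [load 3/18]
  12 → bin 2  [load 15/18]
  11 → bin 3 (new)  [load 11/18]
  5 → bin 3  [load 16/18]
  3 → bin 2  [load 18/18]
3 bins opened.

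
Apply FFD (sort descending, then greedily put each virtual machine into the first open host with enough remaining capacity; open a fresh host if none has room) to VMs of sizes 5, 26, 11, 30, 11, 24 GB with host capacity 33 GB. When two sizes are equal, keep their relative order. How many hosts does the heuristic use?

Sorted descending: 30, 26, 24, 11, 11, 5.
  30 → host 1 (new)  [load 30/33]
  26 → host 2 (new)  [load 26/33]
  24 → host 3 (new)  [load 24/33]
  11 → host 4 (new)  [load 11/33]
  11 → host 4  [load 22/33]
  5 → host 2  [load 31/33]
4 hosts opened.

4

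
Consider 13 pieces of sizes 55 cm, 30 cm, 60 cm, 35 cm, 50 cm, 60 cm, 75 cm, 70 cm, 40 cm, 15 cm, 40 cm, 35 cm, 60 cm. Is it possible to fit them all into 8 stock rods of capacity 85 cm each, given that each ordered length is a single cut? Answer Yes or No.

No

Total = 625 cm; ⌈625/85⌉ = 8.
The bound of 8 does not rule out 8, but exhaustive search shows no assignment into 8 stock rods of capacity 85 cm exists — the minimum is 9.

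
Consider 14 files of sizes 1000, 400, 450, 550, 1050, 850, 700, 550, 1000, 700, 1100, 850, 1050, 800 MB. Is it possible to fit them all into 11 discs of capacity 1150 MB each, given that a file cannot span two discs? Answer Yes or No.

A valid assignment using 11 discs:
  disc 1: 1100 = 1100
  disc 2: 1050 = 1050
  disc 3: 1050 = 1050
  disc 4: 1000 = 1000
  disc 5: 1000 = 1000
  disc 6: 850 = 850
  disc 7: 850 = 850
  disc 8: 800 = 800
  disc 9: 700 + 450 = 1150
  disc 10: 700 + 400 = 1100
  disc 11: 550 + 550 = 1100
Every load is within 1150 MB, so 11 discs suffice.

Yes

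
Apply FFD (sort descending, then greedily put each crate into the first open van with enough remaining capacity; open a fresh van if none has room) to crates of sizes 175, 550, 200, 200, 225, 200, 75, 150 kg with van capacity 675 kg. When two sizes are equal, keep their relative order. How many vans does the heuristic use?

3

Sorted descending: 550, 225, 200, 200, 200, 175, 150, 75.
  550 → van 1 (new)  [load 550/675]
  225 → van 2 (new)  [load 225/675]
  200 → van 2  [load 425/675]
  200 → van 2  [load 625/675]
  200 → van 3 (new)  [load 200/675]
  175 → van 3  [load 375/675]
  150 → van 3  [load 525/675]
  75 → van 1  [load 625/675]
3 vans opened.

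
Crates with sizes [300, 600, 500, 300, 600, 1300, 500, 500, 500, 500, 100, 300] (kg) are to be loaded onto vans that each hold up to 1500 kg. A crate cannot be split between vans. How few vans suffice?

Total = 1300 + 600 + 600 + 500 + 500 + 500 + 500 + 500 + 300 + 300 + 300 + 100 = 6000 kg.
Lower bound: ⌈6000/1500⌉ = 4 vans.
A packing using 5 vans:
  van 1: 1300 + 100 = 1400
  van 2: 600 + 600 + 300 = 1500
  van 3: 500 + 500 + 500 = 1500
  van 4: 500 + 500 + 300 = 1300
  van 5: 300 = 300
No arrangement into 4 vans stays within capacity, so 5 is optimal.

5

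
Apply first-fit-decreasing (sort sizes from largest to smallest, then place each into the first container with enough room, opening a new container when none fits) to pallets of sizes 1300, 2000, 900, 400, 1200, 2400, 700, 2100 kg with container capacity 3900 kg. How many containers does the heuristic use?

3

Sorted descending: 2400, 2100, 2000, 1300, 1200, 900, 700, 400.
  2400 → container 1 (new)  [load 2400/3900]
  2100 → container 2 (new)  [load 2100/3900]
  2000 → container 3 (new)  [load 2000/3900]
  1300 → container 1  [load 3700/3900]
  1200 → container 2  [load 3300/3900]
  900 → container 3  [load 2900/3900]
  700 → container 3  [load 3600/3900]
  400 → container 2  [load 3700/3900]
3 containers opened.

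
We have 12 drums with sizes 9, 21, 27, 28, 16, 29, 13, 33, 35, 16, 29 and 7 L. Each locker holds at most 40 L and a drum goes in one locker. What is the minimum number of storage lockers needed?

8

Total = 35 + 33 + 29 + 29 + 28 + 27 + 21 + 16 + 16 + 13 + 9 + 7 = 263 L.
Lower bound: ⌈263/40⌉ = 7 storage lockers.
A packing using 8 storage lockers:
  locker 1: 35 = 35
  locker 2: 33 + 7 = 40
  locker 3: 29 + 9 = 38
  locker 4: 29 = 29
  locker 5: 28 = 28
  locker 6: 27 + 13 = 40
  locker 7: 21 + 16 = 37
  locker 8: 16 = 16
No arrangement into 7 storage lockers stays within capacity, so 8 is optimal.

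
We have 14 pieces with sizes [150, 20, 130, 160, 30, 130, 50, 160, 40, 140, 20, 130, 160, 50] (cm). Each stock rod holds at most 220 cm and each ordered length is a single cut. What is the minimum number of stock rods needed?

8

Total = 160 + 160 + 160 + 150 + 140 + 130 + 130 + 130 + 50 + 50 + 40 + 30 + 20 + 20 = 1370 cm.
Lower bound: ⌈1370/220⌉ = 7 stock rods.
Also, 8 pieces each exceed 110 cm, and no two of those can share a stock rod, so at least 8 stock rods are needed.
A packing using 8 stock rods:
  stock rod 1: 160 + 50 = 210
  stock rod 2: 160 + 50 = 210
  stock rod 3: 160 + 40 + 20 = 220
  stock rod 4: 150 + 30 + 20 = 200
  stock rod 5: 140 = 140
  stock rod 6: 130 = 130
  stock rod 7: 130 = 130
  stock rod 8: 130 = 130
This matches the lower bound, so 8 is optimal.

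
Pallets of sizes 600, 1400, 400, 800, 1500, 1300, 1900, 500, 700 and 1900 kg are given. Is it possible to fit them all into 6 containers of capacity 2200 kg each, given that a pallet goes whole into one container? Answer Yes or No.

Yes

A valid assignment using 6 containers:
  container 1: 1900 = 1900
  container 2: 1900 = 1900
  container 3: 1500 + 700 = 2200
  container 4: 1400 + 800 = 2200
  container 5: 1300 + 600 = 1900
  container 6: 500 + 400 = 900
Every load is within 2200 kg, so 6 containers suffice.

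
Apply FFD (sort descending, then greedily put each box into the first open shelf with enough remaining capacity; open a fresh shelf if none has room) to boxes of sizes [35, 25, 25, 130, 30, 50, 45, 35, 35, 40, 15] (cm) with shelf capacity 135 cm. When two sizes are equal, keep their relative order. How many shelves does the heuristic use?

Sorted descending: 130, 50, 45, 40, 35, 35, 35, 30, 25, 25, 15.
  130 → shelf 1 (new)  [load 130/135]
  50 → shelf 2 (new)  [load 50/135]
  45 → shelf 2  [load 95/135]
  40 → shelf 2  [load 135/135]
  35 → shelf 3 (new)  [load 35/135]
  35 → shelf 3  [load 70/135]
  35 → shelf 3  [load 105/135]
  30 → shelf 3  [load 135/135]
  25 → shelf 4 (new)  [load 25/135]
  25 → shelf 4  [load 50/135]
  15 → shelf 4  [load 65/135]
4 shelves opened.

4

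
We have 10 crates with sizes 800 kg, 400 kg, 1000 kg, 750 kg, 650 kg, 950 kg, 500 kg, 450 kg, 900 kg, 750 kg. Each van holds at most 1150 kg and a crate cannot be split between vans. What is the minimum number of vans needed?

Total = 1000 + 950 + 900 + 800 + 750 + 750 + 650 + 500 + 450 + 400 = 7150 kg.
Lower bound: ⌈7150/1150⌉ = 7 vans.
A packing using 8 vans:
  van 1: 1000 = 1000
  van 2: 950 = 950
  van 3: 900 = 900
  van 4: 800 = 800
  van 5: 750 + 400 = 1150
  van 6: 750 = 750
  van 7: 650 + 500 = 1150
  van 8: 450 = 450
No arrangement into 7 vans stays within capacity, so 8 is optimal.

8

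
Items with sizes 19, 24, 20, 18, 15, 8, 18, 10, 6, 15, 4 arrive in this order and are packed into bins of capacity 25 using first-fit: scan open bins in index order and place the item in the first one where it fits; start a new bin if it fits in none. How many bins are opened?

  19 → bin 1 (new)  [load 19/25]
  24 → bin 2 (new)  [load 24/25]
  20 → bin 3 (new)  [load 20/25]
  18 → bin 4 (new)  [load 18/25]
  15 → bin 5 (new)  [load 15/25]
  8 → bin 5  [load 23/25]
  18 → bin 6 (new)  [load 18/25]
  10 → bin 7 (new)  [load 10/25]
  6 → bin 1  [load 25/25]
  15 → bin 7  [load 25/25]
  4 → bin 3  [load 24/25]
7 bins opened.

7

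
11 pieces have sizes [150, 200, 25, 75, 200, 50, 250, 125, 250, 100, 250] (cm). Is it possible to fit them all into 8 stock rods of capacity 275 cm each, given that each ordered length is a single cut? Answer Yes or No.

Yes

A valid assignment using 7 stock rods:
  stock rod 1: 250 + 25 = 275
  stock rod 2: 250 = 250
  stock rod 3: 250 = 250
  stock rod 4: 200 + 75 = 275
  stock rod 5: 200 + 50 = 250
  stock rod 6: 150 + 125 = 275
  stock rod 7: 100 = 100
That uses only 7 ≤ 8, so 8 stock rods are enough.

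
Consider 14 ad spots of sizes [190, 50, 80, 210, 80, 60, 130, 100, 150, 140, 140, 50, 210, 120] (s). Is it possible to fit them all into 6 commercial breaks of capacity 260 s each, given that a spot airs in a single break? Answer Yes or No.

Total = 1710 s; ⌈1710/260⌉ = 7.
At least 7 commercial breaks are required, but only 6 are allowed.

No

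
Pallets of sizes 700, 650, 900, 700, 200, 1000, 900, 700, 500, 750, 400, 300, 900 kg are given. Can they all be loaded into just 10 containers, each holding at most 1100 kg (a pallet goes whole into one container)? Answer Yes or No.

Yes

A valid assignment using 10 containers:
  container 1: 1000 = 1000
  container 2: 900 + 200 = 1100
  container 3: 900 = 900
  container 4: 900 = 900
  container 5: 750 + 300 = 1050
  container 6: 700 + 400 = 1100
  container 7: 700 = 700
  container 8: 700 = 700
  container 9: 650 = 650
  container 10: 500 = 500
Every load is within 1100 kg, so 10 containers suffice.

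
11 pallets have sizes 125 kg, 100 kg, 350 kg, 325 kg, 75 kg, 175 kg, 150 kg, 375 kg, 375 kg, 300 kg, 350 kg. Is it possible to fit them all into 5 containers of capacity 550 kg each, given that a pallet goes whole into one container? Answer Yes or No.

Total = 2700 kg; ⌈2700/550⌉ = 5.
6 pallets each exceed half the capacity and cannot share a container, forcing at least 6 containers.
At least 6 containers are required, but only 5 are allowed.

No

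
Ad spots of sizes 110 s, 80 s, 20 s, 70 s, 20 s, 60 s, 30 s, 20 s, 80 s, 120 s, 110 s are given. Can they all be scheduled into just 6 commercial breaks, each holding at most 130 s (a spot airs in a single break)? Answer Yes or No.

A valid assignment using 6 commercial breaks:
  break 1: 120 = 120
  break 2: 110 + 20 = 130
  break 3: 110 + 20 = 130
  break 4: 80 + 30 + 20 = 130
  break 5: 80 = 80
  break 6: 70 + 60 = 130
Every load is within 130 s, so 6 commercial breaks suffice.

Yes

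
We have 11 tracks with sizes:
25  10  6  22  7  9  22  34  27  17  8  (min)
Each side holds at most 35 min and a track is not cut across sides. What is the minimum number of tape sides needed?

6

Total = 34 + 27 + 25 + 22 + 22 + 17 + 10 + 9 + 8 + 7 + 6 = 187 min.
Lower bound: ⌈187/35⌉ = 6 tape sides.
A packing using 6 tape sides:
  side 1: 34 = 34
  side 2: 27 + 8 = 35
  side 3: 25 + 10 = 35
  side 4: 22 + 9 = 31
  side 5: 22 + 7 + 6 = 35
  side 6: 17 = 17
This matches the lower bound, so 6 is optimal.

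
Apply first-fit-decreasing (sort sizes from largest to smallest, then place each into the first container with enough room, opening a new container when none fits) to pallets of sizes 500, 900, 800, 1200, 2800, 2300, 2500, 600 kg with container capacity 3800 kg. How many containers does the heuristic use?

4

Sorted descending: 2800, 2500, 2300, 1200, 900, 800, 600, 500.
  2800 → container 1 (new)  [load 2800/3800]
  2500 → container 2 (new)  [load 2500/3800]
  2300 → container 3 (new)  [load 2300/3800]
  1200 → container 2  [load 3700/3800]
  900 → container 1  [load 3700/3800]
  800 → container 3  [load 3100/3800]
  600 → container 3  [load 3700/3800]
  500 → container 4 (new)  [load 500/3800]
4 containers opened.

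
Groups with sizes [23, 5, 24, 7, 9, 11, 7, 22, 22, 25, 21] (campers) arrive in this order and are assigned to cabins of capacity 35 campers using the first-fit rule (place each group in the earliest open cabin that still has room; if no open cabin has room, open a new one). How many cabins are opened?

  23 → cabin 1 (new)  [load 23/35]
  5 → cabin 1  [load 28/35]
  24 → cabin 2 (new)  [load 24/35]
  7 → cabin 1  [load 35/35]
  9 → cabin 2  [load 33/35]
  11 → cabin 3 (new)  [load 11/35]
  7 → cabin 3  [load 18/35]
  22 → cabin 4 (new)  [load 22/35]
  22 → cabin 5 (new)  [load 22/35]
  25 → cabin 6 (new)  [load 25/35]
  21 → cabin 7 (new)  [load 21/35]
7 cabins opened.

7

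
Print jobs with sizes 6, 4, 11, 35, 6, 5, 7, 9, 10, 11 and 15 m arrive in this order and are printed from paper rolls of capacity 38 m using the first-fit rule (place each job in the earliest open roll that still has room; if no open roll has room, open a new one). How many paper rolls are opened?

4

  6 → roll 1 (new)  [load 6/38]
  4 → roll 1  [load 10/38]
  11 → roll 1  [load 21/38]
  35 → roll 2 (new)  [load 35/38]
  6 → roll 1  [load 27/38]
  5 → roll 1  [load 32/38]
  7 → roll 3 (new)  [load 7/38]
  9 → roll 3  [load 16/38]
  10 → roll 3  [load 26/38]
  11 → roll 3  [load 37/38]
  15 → roll 4 (new)  [load 15/38]
4 paper rolls opened.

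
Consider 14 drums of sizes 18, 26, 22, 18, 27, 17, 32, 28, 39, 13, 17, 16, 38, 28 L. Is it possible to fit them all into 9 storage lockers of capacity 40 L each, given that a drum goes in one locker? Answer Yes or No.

No

Total = 339 L; ⌈339/40⌉ = 9.
The bound of 9 does not rule out 9, but exhaustive search shows no assignment into 9 storage lockers of capacity 40 L exists — the minimum is 10.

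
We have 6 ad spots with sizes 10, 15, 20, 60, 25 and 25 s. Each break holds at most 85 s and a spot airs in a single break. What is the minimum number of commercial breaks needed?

Total = 60 + 25 + 25 + 20 + 15 + 10 = 155 s.
Lower bound: ⌈155/85⌉ = 2 commercial breaks.
A packing using 2 commercial breaks:
  break 1: 60 + 25 = 85
  break 2: 25 + 20 + 15 + 10 = 70
This matches the lower bound, so 2 is optimal.

2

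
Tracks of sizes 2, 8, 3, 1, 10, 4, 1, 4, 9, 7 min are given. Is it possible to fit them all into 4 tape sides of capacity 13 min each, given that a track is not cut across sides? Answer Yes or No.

A valid assignment using 4 tape sides:
  side 1: 10 + 3 = 13
  side 2: 9 + 4 = 13
  side 3: 8 + 4 + 1 = 13
  side 4: 7 + 2 + 1 = 10
Every load is within 13 min, so 4 tape sides suffice.

Yes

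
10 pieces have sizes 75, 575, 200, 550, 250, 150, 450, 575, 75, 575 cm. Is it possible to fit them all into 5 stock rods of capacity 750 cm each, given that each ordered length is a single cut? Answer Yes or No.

Yes

A valid assignment using 5 stock rods:
  stock rod 1: 575 + 150 = 725
  stock rod 2: 575 + 75 + 75 = 725
  stock rod 3: 575 = 575
  stock rod 4: 550 + 200 = 750
  stock rod 5: 450 + 250 = 700
Every load is within 750 cm, so 5 stock rods suffice.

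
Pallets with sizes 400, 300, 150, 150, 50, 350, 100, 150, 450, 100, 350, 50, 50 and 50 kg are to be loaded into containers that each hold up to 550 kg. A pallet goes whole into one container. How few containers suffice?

Total = 450 + 400 + 350 + 350 + 300 + 150 + 150 + 150 + 100 + 100 + 50 + 50 + 50 + 50 = 2700 kg.
Lower bound: ⌈2700/550⌉ = 5 containers.
A packing using 5 containers:
  container 1: 450 + 100 = 550
  container 2: 400 + 150 = 550
  container 3: 350 + 150 + 50 = 550
  container 4: 350 + 150 + 50 = 550
  container 5: 300 + 100 + 50 + 50 = 500
This matches the lower bound, so 5 is optimal.

5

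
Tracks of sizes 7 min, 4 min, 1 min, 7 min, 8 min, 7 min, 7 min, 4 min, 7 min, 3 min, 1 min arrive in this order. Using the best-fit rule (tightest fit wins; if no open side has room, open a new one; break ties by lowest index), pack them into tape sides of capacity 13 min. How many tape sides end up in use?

  7 → side 1 (new)  [load 7/13]
  4 → side 1  [load 11/13]
  1 → side 1  [load 12/13]
  7 → side 2 (new)  [load 7/13]
  8 → side 3 (new)  [load 8/13]
  7 → side 4 (new)  [load 7/13]
  7 → side 5 (new)  [load 7/13]
  4 → side 3  [load 12/13]
  7 → side 6 (new)  [load 7/13]
  3 → side 2  [load 10/13]
  1 → side 1  [load 13/13]
6 tape sides opened.

6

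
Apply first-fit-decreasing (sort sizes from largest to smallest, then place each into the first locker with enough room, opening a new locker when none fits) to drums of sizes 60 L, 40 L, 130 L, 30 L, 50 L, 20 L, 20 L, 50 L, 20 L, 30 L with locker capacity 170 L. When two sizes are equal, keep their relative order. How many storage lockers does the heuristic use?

3

Sorted descending: 130, 60, 50, 50, 40, 30, 30, 20, 20, 20.
  130 → locker 1 (new)  [load 130/170]
  60 → locker 2 (new)  [load 60/170]
  50 → locker 2  [load 110/170]
  50 → locker 2  [load 160/170]
  40 → locker 1  [load 170/170]
  30 → locker 3 (new)  [load 30/170]
  30 → locker 3  [load 60/170]
  20 → locker 3  [load 80/170]
  20 → locker 3  [load 100/170]
  20 → locker 3  [load 120/170]
3 storage lockers opened.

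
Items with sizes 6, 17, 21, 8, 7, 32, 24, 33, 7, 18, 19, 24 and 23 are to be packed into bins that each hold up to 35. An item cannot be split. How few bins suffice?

Total = 33 + 32 + 24 + 24 + 23 + 21 + 19 + 18 + 17 + 8 + 7 + 7 + 6 = 239.
Lower bound: ⌈239/35⌉ = 7 bins.
Also, 8 items each exceed 35/2, and no two of those can share a bin, so at least 8 bins are needed.
A packing using 8 bins:
  bin 1: 33 = 33
  bin 2: 32 = 32
  bin 3: 24 + 8 = 32
  bin 4: 24 + 7 = 31
  bin 5: 23 + 7 = 30
  bin 6: 21 + 6 = 27
  bin 7: 19 = 19
  bin 8: 18 + 17 = 35
This matches the lower bound, so 8 is optimal.

8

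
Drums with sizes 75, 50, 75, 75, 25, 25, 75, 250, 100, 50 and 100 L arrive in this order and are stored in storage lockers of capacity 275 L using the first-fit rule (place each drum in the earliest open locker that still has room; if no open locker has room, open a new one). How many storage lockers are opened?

  75 → locker 1 (new)  [load 75/275]
  50 → locker 1  [load 125/275]
  75 → locker 1  [load 200/275]
  75 → locker 1  [load 275/275]
  25 → locker 2 (new)  [load 25/275]
  25 → locker 2  [load 50/275]
  75 → locker 2  [load 125/275]
  250 → locker 3 (new)  [load 250/275]
  100 → locker 2  [load 225/275]
  50 → locker 2  [load 275/275]
  100 → locker 4 (new)  [load 100/275]
4 storage lockers opened.

4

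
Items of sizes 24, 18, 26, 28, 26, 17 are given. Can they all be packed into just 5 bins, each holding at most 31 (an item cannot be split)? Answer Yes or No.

No

Total = 139; ⌈139/31⌉ = 5.
6 items each exceed half the capacity and cannot share a bin, forcing at least 6 bins.
At least 6 bins are required, but only 5 are allowed.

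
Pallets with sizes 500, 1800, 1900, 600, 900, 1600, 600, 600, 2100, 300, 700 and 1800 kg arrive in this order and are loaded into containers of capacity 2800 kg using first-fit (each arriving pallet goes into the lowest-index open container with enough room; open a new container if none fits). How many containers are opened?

  500 → container 1 (new)  [load 500/2800]
  1800 → container 1  [load 2300/2800]
  1900 → container 2 (new)  [load 1900/2800]
  600 → container 2  [load 2500/2800]
  900 → container 3 (new)  [load 900/2800]
  1600 → container 3  [load 2500/2800]
  600 → container 4 (new)  [load 600/2800]
  600 → container 4  [load 1200/2800]
  2100 → container 5 (new)  [load 2100/2800]
  300 → container 1  [load 2600/2800]
  700 → container 4  [load 1900/2800]
  1800 → container 6 (new)  [load 1800/2800]
6 containers opened.

6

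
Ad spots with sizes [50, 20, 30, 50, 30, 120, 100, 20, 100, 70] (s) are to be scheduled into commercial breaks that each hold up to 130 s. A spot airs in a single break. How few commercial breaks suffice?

Total = 120 + 100 + 100 + 70 + 50 + 50 + 30 + 30 + 20 + 20 = 590 s.
Lower bound: ⌈590/130⌉ = 5 commercial breaks.
A packing using 5 commercial breaks:
  break 1: 120 = 120
  break 2: 100 + 30 = 130
  break 3: 100 + 30 = 130
  break 4: 70 + 50 = 120
  break 5: 50 + 20 + 20 = 90
This matches the lower bound, so 5 is optimal.

5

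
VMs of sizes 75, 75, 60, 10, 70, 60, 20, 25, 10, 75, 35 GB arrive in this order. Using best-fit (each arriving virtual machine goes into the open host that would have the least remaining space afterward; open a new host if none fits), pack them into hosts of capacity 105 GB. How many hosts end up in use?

  75 → host 1 (new)  [load 75/105]
  75 → host 2 (new)  [load 75/105]
  60 → host 3 (new)  [load 60/105]
  10 → host 1  [load 85/105]
  70 → host 4 (new)  [load 70/105]
  60 → host 5 (new)  [load 60/105]
  20 → host 1  [load 105/105]
  25 → host 2  [load 100/105]
  10 → host 4  [load 80/105]
  75 → host 6 (new)  [load 75/105]
  35 → host 3  [load 95/105]
6 hosts opened.

6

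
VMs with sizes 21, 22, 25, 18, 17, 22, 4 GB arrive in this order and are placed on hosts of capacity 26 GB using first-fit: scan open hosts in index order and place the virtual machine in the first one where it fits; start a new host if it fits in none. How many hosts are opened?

6

  21 → host 1 (new)  [load 21/26]
  22 → host 2 (new)  [load 22/26]
  25 → host 3 (new)  [load 25/26]
  18 → host 4 (new)  [load 18/26]
  17 → host 5 (new)  [load 17/26]
  22 → host 6 (new)  [load 22/26]
  4 → host 1  [load 25/26]
6 hosts opened.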